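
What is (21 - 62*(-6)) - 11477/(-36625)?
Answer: 14405102/36625 ≈ 393.31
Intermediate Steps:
(21 - 62*(-6)) - 11477/(-36625) = (21 + 372) - 11477*(-1)/36625 = 393 - 1*(-11477/36625) = 393 + 11477/36625 = 14405102/36625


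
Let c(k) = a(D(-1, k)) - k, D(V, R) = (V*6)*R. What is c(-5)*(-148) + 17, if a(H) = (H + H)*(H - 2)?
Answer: -249363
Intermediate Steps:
D(V, R) = 6*R*V (D(V, R) = (6*V)*R = 6*R*V)
a(H) = 2*H*(-2 + H) (a(H) = (2*H)*(-2 + H) = 2*H*(-2 + H))
c(k) = -k - 12*k*(-2 - 6*k) (c(k) = 2*(6*k*(-1))*(-2 + 6*k*(-1)) - k = 2*(-6*k)*(-2 - 6*k) - k = -12*k*(-2 - 6*k) - k = -k - 12*k*(-2 - 6*k))
c(-5)*(-148) + 17 = -5*(23 + 72*(-5))*(-148) + 17 = -5*(23 - 360)*(-148) + 17 = -5*(-337)*(-148) + 17 = 1685*(-148) + 17 = -249380 + 17 = -249363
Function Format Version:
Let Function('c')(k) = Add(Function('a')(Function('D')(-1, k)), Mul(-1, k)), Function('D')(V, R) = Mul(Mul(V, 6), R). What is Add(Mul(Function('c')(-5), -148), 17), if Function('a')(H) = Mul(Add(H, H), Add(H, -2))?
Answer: -249363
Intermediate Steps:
Function('D')(V, R) = Mul(6, R, V) (Function('D')(V, R) = Mul(Mul(6, V), R) = Mul(6, R, V))
Function('a')(H) = Mul(2, H, Add(-2, H)) (Function('a')(H) = Mul(Mul(2, H), Add(-2, H)) = Mul(2, H, Add(-2, H)))
Function('c')(k) = Add(Mul(-1, k), Mul(-12, k, Add(-2, Mul(-6, k)))) (Function('c')(k) = Add(Mul(2, Mul(6, k, -1), Add(-2, Mul(6, k, -1))), Mul(-1, k)) = Add(Mul(2, Mul(-6, k), Add(-2, Mul(-6, k))), Mul(-1, k)) = Add(Mul(-12, k, Add(-2, Mul(-6, k))), Mul(-1, k)) = Add(Mul(-1, k), Mul(-12, k, Add(-2, Mul(-6, k)))))
Add(Mul(Function('c')(-5), -148), 17) = Add(Mul(Mul(-5, Add(23, Mul(72, -5))), -148), 17) = Add(Mul(Mul(-5, Add(23, -360)), -148), 17) = Add(Mul(Mul(-5, -337), -148), 17) = Add(Mul(1685, -148), 17) = Add(-249380, 17) = -249363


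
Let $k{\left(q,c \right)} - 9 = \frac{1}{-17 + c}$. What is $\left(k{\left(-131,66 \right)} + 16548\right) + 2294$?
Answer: $\frac{923700}{49} \approx 18851.0$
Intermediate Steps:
$k{\left(q,c \right)} = 9 + \frac{1}{-17 + c}$
$\left(k{\left(-131,66 \right)} + 16548\right) + 2294 = \left(\frac{-152 + 9 \cdot 66}{-17 + 66} + 16548\right) + 2294 = \left(\frac{-152 + 594}{49} + 16548\right) + 2294 = \left(\frac{1}{49} \cdot 442 + 16548\right) + 2294 = \left(\frac{442}{49} + 16548\right) + 2294 = \frac{811294}{49} + 2294 = \frac{923700}{49}$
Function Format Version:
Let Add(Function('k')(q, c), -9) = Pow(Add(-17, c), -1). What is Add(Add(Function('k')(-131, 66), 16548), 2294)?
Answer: Rational(923700, 49) ≈ 18851.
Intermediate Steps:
Function('k')(q, c) = Add(9, Pow(Add(-17, c), -1))
Add(Add(Function('k')(-131, 66), 16548), 2294) = Add(Add(Mul(Pow(Add(-17, 66), -1), Add(-152, Mul(9, 66))), 16548), 2294) = Add(Add(Mul(Pow(49, -1), Add(-152, 594)), 16548), 2294) = Add(Add(Mul(Rational(1, 49), 442), 16548), 2294) = Add(Add(Rational(442, 49), 16548), 2294) = Add(Rational(811294, 49), 2294) = Rational(923700, 49)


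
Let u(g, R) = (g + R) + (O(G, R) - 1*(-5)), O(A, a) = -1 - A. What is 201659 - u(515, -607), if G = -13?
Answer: 201734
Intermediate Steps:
u(g, R) = 17 + R + g (u(g, R) = (g + R) + ((-1 - 1*(-13)) - 1*(-5)) = (R + g) + ((-1 + 13) + 5) = (R + g) + (12 + 5) = (R + g) + 17 = 17 + R + g)
201659 - u(515, -607) = 201659 - (17 - 607 + 515) = 201659 - 1*(-75) = 201659 + 75 = 201734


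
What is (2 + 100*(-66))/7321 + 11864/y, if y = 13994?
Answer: -2738034/51225037 ≈ -0.053451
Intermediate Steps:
(2 + 100*(-66))/7321 + 11864/y = (2 + 100*(-66))/7321 + 11864/13994 = (2 - 6600)*(1/7321) + 11864*(1/13994) = -6598*1/7321 + 5932/6997 = -6598/7321 + 5932/6997 = -2738034/51225037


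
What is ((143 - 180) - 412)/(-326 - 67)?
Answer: 449/393 ≈ 1.1425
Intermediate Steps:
((143 - 180) - 412)/(-326 - 67) = (-37 - 412)/(-393) = -449*(-1/393) = 449/393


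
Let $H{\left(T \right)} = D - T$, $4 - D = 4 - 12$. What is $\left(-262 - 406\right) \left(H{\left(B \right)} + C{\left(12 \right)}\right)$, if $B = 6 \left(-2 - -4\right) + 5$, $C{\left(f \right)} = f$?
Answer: $-4676$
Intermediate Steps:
$D = 12$ ($D = 4 - \left(4 - 12\right) = 4 - -8 = 4 + 8 = 12$)
$B = 17$ ($B = 6 \left(-2 + 4\right) + 5 = 6 \cdot 2 + 5 = 12 + 5 = 17$)
$H{\left(T \right)} = 12 - T$
$\left(-262 - 406\right) \left(H{\left(B \right)} + C{\left(12 \right)}\right) = \left(-262 - 406\right) \left(\left(12 - 17\right) + 12\right) = - 668 \left(\left(12 - 17\right) + 12\right) = - 668 \left(-5 + 12\right) = \left(-668\right) 7 = -4676$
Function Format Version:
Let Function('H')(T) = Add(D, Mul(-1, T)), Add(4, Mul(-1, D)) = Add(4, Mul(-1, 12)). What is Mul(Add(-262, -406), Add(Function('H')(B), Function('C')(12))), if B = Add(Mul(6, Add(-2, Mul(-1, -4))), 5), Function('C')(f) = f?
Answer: -4676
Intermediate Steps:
D = 12 (D = Add(4, Mul(-1, Add(4, Mul(-1, 12)))) = Add(4, Mul(-1, Add(4, -12))) = Add(4, Mul(-1, -8)) = Add(4, 8) = 12)
B = 17 (B = Add(Mul(6, Add(-2, 4)), 5) = Add(Mul(6, 2), 5) = Add(12, 5) = 17)
Function('H')(T) = Add(12, Mul(-1, T))
Mul(Add(-262, -406), Add(Function('H')(B), Function('C')(12))) = Mul(Add(-262, -406), Add(Add(12, Mul(-1, 17)), 12)) = Mul(-668, Add(Add(12, -17), 12)) = Mul(-668, Add(-5, 12)) = Mul(-668, 7) = -4676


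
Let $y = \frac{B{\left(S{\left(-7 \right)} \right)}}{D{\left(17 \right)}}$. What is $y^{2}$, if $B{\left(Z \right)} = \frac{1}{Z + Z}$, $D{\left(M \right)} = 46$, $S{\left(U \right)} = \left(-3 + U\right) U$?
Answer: $\frac{1}{41473600} \approx 2.4112 \cdot 10^{-8}$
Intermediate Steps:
$S{\left(U \right)} = U \left(-3 + U\right)$
$B{\left(Z \right)} = \frac{1}{2 Z}$
$y = \frac{1}{6440}$ ($y = \frac{\frac{1}{2} \frac{1}{\left(-7\right) \left(-3 - 7\right)}}{46} = \frac{1}{2 \left(\left(-7\right) \left(-10\right)\right)} \frac{1}{46} = \frac{1}{2 \cdot 70} \cdot \frac{1}{46} = \frac{1}{2} \cdot \frac{1}{70} \cdot \frac{1}{46} = \frac{1}{140} \cdot \frac{1}{46} = \frac{1}{6440} \approx 0.00015528$)
$y^{2} = \left(\frac{1}{6440}\right)^{2} = \frac{1}{41473600}$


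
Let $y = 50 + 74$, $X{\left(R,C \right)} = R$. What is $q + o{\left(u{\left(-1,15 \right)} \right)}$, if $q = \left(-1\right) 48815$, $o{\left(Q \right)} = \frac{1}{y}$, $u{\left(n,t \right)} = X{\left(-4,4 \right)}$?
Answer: $- \frac{6053059}{124} \approx -48815.0$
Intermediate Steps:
$u{\left(n,t \right)} = -4$
$y = 124$
$o{\left(Q \right)} = \frac{1}{124}$
$q = -48815$
$q + o{\left(u{\left(-1,15 \right)} \right)} = -48815 + \frac{1}{124} = - \frac{6053059}{124}$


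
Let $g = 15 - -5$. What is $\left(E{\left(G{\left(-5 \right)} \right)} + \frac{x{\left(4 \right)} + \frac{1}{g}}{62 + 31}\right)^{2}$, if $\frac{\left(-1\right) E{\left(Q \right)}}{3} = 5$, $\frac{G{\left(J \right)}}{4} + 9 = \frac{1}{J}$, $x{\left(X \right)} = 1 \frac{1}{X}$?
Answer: $\frac{21613201}{96100} \approx 224.9$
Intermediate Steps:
$x{\left(X \right)} = \frac{1}{X}$
$G{\left(J \right)} = -36 + \frac{4}{J}$
$g = 20$ ($g = 15 + 5 = 20$)
$E{\left(Q \right)} = -15$ ($E{\left(Q \right)} = \left(-3\right) 5 = -15$)
$\left(E{\left(G{\left(-5 \right)} \right)} + \frac{x{\left(4 \right)} + \frac{1}{g}}{62 + 31}\right)^{2} = \left(-15 + \frac{\frac{1}{4} + \frac{1}{20}}{62 + 31}\right)^{2} = \left(-15 + \frac{\frac{1}{4} + \frac{1}{20}}{93}\right)^{2} = \left(-15 + \frac{3}{10} \cdot \frac{1}{93}\right)^{2} = \left(-15 + \frac{1}{310}\right)^{2} = \left(- \frac{4649}{310}\right)^{2} = \frac{21613201}{96100}$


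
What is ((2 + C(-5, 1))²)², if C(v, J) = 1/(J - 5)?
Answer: 2401/256 ≈ 9.3789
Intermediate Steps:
C(v, J) = 1/(-5 + J)
((2 + C(-5, 1))²)² = ((2 + 1/(-5 + 1))²)² = ((2 + 1/(-4))²)² = ((2 - ¼)²)² = ((7/4)²)² = (49/16)² = 2401/256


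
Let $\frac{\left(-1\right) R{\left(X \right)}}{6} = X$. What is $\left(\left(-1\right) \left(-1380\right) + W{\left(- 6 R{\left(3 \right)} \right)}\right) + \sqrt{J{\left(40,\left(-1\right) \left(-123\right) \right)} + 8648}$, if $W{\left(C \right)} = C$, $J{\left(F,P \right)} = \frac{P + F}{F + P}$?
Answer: $1581$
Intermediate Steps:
$J{\left(F,P \right)} = 1$ ($J{\left(F,P \right)} = \frac{F + P}{F + P} = 1$)
$R{\left(X \right)} = - 6 X$
$\left(\left(-1\right) \left(-1380\right) + W{\left(- 6 R{\left(3 \right)} \right)}\right) + \sqrt{J{\left(40,\left(-1\right) \left(-123\right) \right)} + 8648} = \left(\left(-1\right) \left(-1380\right) - 6 \left(\left(-6\right) 3\right)\right) + \sqrt{1 + 8648} = \left(1380 - -108\right) + \sqrt{8649} = \left(1380 + 108\right) + 93 = 1488 + 93 = 1581$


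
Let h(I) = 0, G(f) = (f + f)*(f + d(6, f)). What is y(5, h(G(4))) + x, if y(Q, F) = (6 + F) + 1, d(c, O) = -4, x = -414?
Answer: -407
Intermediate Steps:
G(f) = 2*f*(-4 + f) (G(f) = (f + f)*(f - 4) = (2*f)*(-4 + f) = 2*f*(-4 + f))
y(Q, F) = 7 + F
y(5, h(G(4))) + x = (7 + 0) - 414 = 7 - 414 = -407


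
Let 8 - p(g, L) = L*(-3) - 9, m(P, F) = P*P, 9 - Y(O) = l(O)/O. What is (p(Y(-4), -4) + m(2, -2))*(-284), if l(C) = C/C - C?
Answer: -2556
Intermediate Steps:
l(C) = 1 - C
Y(O) = 9 - (1 - O)/O
m(P, F) = P**2
p(g, L) = 17 + 3*L (p(g, L) = 8 - (L*(-3) - 9) = 8 - (-3*L - 9) = 8 - (-9 - 3*L) = 8 + (9 + 3*L) = 17 + 3*L)
(p(Y(-4), -4) + m(2, -2))*(-284) = ((17 + 3*(-4)) + 2**2)*(-284) = ((17 - 12) + 4)*(-284) = (5 + 4)*(-284) = 9*(-284) = -2556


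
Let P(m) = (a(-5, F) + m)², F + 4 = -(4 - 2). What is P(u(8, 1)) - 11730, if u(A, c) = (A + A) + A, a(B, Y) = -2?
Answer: -11246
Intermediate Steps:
F = -6 (F = -4 - (4 - 2) = -4 - 1*2 = -4 - 2 = -6)
u(A, c) = 3*A (u(A, c) = 2*A + A = 3*A)
P(m) = (-2 + m)²
P(u(8, 1)) - 11730 = (-2 + 3*8)² - 11730 = (-2 + 24)² - 11730 = 22² - 11730 = 484 - 11730 = -11246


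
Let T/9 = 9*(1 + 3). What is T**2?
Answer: 104976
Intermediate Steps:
T = 324 (T = 9*(9*(1 + 3)) = 9*(9*4) = 9*36 = 324)
T**2 = 324**2 = 104976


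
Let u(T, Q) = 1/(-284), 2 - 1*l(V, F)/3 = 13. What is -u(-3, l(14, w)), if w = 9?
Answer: 1/284 ≈ 0.0035211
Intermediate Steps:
l(V, F) = -33 (l(V, F) = 6 - 3*13 = 6 - 39 = -33)
u(T, Q) = -1/284
-u(-3, l(14, w)) = -1*(-1/284) = 1/284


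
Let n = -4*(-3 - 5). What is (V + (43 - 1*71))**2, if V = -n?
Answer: 3600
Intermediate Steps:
n = 32 (n = -4*(-8) = 32)
V = -32 (V = -1*32 = -32)
(V + (43 - 1*71))**2 = (-32 + (43 - 1*71))**2 = (-32 + (43 - 71))**2 = (-32 - 28)**2 = (-60)**2 = 3600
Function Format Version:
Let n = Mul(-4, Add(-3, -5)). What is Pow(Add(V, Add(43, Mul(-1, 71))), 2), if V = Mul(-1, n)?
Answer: 3600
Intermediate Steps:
n = 32 (n = Mul(-4, -8) = 32)
V = -32 (V = Mul(-1, 32) = -32)
Pow(Add(V, Add(43, Mul(-1, 71))), 2) = Pow(Add(-32, Add(43, Mul(-1, 71))), 2) = Pow(Add(-32, Add(43, -71)), 2) = Pow(Add(-32, -28), 2) = Pow(-60, 2) = 3600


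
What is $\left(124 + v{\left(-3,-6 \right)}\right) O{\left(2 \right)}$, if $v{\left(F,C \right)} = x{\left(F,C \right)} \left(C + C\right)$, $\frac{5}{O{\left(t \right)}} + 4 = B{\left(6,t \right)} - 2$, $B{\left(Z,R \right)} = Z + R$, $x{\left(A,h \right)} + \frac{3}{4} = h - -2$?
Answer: $\frac{905}{2} \approx 452.5$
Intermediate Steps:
$x{\left(A,h \right)} = \frac{5}{4} + h$ ($x{\left(A,h \right)} = - \frac{3}{4} + \left(h - -2\right) = - \frac{3}{4} + \left(h + 2\right) = - \frac{3}{4} + \left(2 + h\right) = \frac{5}{4} + h$)
$B{\left(Z,R \right)} = R + Z$
$O{\left(t \right)} = \frac{5}{t}$ ($O{\left(t \right)} = \frac{5}{-4 + \left(\left(t + 6\right) - 2\right)} = \frac{5}{-4 + \left(\left(6 + t\right) - 2\right)} = \frac{5}{-4 + \left(4 + t\right)} = \frac{5}{t}$)
$v{\left(F,C \right)} = 2 C \left(\frac{5}{4} + C\right)$ ($v{\left(F,C \right)} = \left(\frac{5}{4} + C\right) \left(C + C\right) = \left(\frac{5}{4} + C\right) 2 C = 2 C \left(\frac{5}{4} + C\right)$)
$\left(124 + v{\left(-3,-6 \right)}\right) O{\left(2 \right)} = \left(124 + \frac{1}{2} \left(-6\right) \left(5 + 4 \left(-6\right)\right)\right) \frac{5}{2} = \left(124 + \frac{1}{2} \left(-6\right) \left(5 - 24\right)\right) 5 \cdot \frac{1}{2} = \left(124 + \frac{1}{2} \left(-6\right) \left(-19\right)\right) \frac{5}{2} = \left(124 + 57\right) \frac{5}{2} = 181 \cdot \frac{5}{2} = \frac{905}{2}$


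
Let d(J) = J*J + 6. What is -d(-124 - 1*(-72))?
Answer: -2710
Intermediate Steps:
d(J) = 6 + J² (d(J) = J² + 6 = 6 + J²)
-d(-124 - 1*(-72)) = -(6 + (-124 - 1*(-72))²) = -(6 + (-124 + 72)²) = -(6 + (-52)²) = -(6 + 2704) = -1*2710 = -2710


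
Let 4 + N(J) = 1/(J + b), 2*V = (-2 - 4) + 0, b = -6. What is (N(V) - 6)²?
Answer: 8281/81 ≈ 102.23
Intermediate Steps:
V = -3 (V = ((-2 - 4) + 0)/2 = (-6 + 0)/2 = (½)*(-6) = -3)
N(J) = -4 + 1/(-6 + J) (N(J) = -4 + 1/(J - 6) = -4 + 1/(-6 + J))
(N(V) - 6)² = ((25 - 4*(-3))/(-6 - 3) - 6)² = ((25 + 12)/(-9) - 6)² = (-⅑*37 - 6)² = (-37/9 - 6)² = (-91/9)² = 8281/81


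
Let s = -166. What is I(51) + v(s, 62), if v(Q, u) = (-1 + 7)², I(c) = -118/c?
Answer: 1718/51 ≈ 33.686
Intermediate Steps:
v(Q, u) = 36 (v(Q, u) = 6² = 36)
I(51) + v(s, 62) = -118/51 + 36 = 1718/51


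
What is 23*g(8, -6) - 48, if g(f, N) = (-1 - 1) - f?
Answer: -278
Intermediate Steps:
g(f, N) = -2 - f
23*g(8, -6) - 48 = 23*(-2 - 1*8) - 48 = 23*(-2 - 8) - 48 = 23*(-10) - 48 = -230 - 48 = -278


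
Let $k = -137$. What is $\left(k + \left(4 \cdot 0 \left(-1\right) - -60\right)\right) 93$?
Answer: $-7161$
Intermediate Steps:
$\left(k + \left(4 \cdot 0 \left(-1\right) - -60\right)\right) 93 = \left(-137 + \left(4 \cdot 0 \left(-1\right) - -60\right)\right) 93 = \left(-137 + \left(0 \left(-1\right) + 60\right)\right) 93 = \left(-137 + \left(0 + 60\right)\right) 93 = \left(-137 + 60\right) 93 = \left(-77\right) 93 = -7161$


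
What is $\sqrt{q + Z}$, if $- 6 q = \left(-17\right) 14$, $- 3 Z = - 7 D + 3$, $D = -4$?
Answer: $\frac{2 \sqrt{66}}{3} \approx 5.416$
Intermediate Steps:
$Z = - \frac{31}{3}$ ($Z = - \frac{\left(-7\right) \left(-4\right) + 3}{3} = - \frac{28 + 3}{3} = \left(- \frac{1}{3}\right) 31 = - \frac{31}{3} \approx -10.333$)
$q = \frac{119}{3}$ ($q = - \frac{\left(-17\right) 14}{6} = \left(- \frac{1}{6}\right) \left(-238\right) = \frac{119}{3} \approx 39.667$)
$\sqrt{q + Z} = \sqrt{\frac{119}{3} - \frac{31}{3}} = \sqrt{\frac{88}{3}} = \frac{2 \sqrt{66}}{3}$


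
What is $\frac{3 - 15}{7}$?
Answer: $- \frac{12}{7} \approx -1.7143$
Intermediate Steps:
$\frac{3 - 15}{7} = \left(-12\right) \frac{1}{7} = - \frac{12}{7}$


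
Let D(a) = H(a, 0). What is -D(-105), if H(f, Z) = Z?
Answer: 0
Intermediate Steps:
D(a) = 0
-D(-105) = -1*0 = 0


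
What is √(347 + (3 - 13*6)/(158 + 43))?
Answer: 2*√389002/67 ≈ 18.618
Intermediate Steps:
√(347 + (3 - 13*6)/(158 + 43)) = √(347 + (3 - 78)/201) = √(347 - 75*1/201) = √(347 - 25/67) = √(23224/67) = 2*√389002/67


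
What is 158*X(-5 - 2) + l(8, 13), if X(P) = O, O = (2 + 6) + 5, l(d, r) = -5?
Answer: 2049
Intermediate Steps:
O = 13 (O = 8 + 5 = 13)
X(P) = 13
158*X(-5 - 2) + l(8, 13) = 158*13 - 5 = 2054 - 5 = 2049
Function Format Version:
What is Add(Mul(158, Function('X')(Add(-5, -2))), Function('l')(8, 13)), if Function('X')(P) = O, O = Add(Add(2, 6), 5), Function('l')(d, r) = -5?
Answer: 2049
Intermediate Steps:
O = 13 (O = Add(8, 5) = 13)
Function('X')(P) = 13
Add(Mul(158, Function('X')(Add(-5, -2))), Function('l')(8, 13)) = Add(Mul(158, 13), -5) = Add(2054, -5) = 2049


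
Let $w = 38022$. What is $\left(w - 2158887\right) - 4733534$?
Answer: $-6854399$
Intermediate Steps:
$\left(w - 2158887\right) - 4733534 = \left(38022 - 2158887\right) - 4733534 = -2120865 - 4733534 = -6854399$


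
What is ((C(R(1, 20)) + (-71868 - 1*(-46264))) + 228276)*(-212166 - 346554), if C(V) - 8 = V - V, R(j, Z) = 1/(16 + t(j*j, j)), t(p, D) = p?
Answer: -113241369600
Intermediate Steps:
R(j, Z) = 1/(16 + j²) (R(j, Z) = 1/(16 + j*j) = 1/(16 + j²))
C(V) = 8 (C(V) = 8 + (V - V) = 8 + 0 = 8)
((C(R(1, 20)) + (-71868 - 1*(-46264))) + 228276)*(-212166 - 346554) = ((8 + (-71868 - 1*(-46264))) + 228276)*(-212166 - 346554) = ((8 + (-71868 + 46264)) + 228276)*(-558720) = ((8 - 25604) + 228276)*(-558720) = (-25596 + 228276)*(-558720) = 202680*(-558720) = -113241369600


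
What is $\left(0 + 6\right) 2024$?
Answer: $12144$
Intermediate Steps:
$\left(0 + 6\right) 2024 = 6 \cdot 2024 = 12144$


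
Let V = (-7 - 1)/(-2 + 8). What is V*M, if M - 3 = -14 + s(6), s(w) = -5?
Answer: 64/3 ≈ 21.333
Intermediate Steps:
V = -4/3 (V = -8/6 = -8*1/6 = -4/3 ≈ -1.3333)
M = -16 (M = 3 + (-14 - 5) = 3 - 19 = -16)
V*M = -4/3*(-16) = 64/3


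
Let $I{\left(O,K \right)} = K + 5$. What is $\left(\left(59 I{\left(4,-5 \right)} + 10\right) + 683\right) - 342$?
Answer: $351$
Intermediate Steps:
$I{\left(O,K \right)} = 5 + K$
$\left(\left(59 I{\left(4,-5 \right)} + 10\right) + 683\right) - 342 = \left(\left(59 \left(5 - 5\right) + 10\right) + 683\right) - 342 = \left(\left(59 \cdot 0 + 10\right) + 683\right) - 342 = \left(\left(0 + 10\right) + 683\right) - 342 = \left(10 + 683\right) - 342 = 693 - 342 = 351$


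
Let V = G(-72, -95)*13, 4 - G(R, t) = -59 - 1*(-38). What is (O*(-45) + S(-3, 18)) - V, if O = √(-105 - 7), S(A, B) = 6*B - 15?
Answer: -232 - 180*I*√7 ≈ -232.0 - 476.24*I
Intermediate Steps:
G(R, t) = 25 (G(R, t) = 4 - (-59 - 1*(-38)) = 4 - (-59 + 38) = 4 - 1*(-21) = 4 + 21 = 25)
S(A, B) = -15 + 6*B
V = 325 (V = 25*13 = 325)
O = 4*I*√7 (O = √(-112) = 4*I*√7 ≈ 10.583*I)
(O*(-45) + S(-3, 18)) - V = ((4*I*√7)*(-45) + (-15 + 6*18)) - 1*325 = (-180*I*√7 + (-15 + 108)) - 325 = (-180*I*√7 + 93) - 325 = (93 - 180*I*√7) - 325 = -232 - 180*I*√7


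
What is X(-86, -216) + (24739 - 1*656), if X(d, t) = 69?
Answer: 24152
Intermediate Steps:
X(-86, -216) + (24739 - 1*656) = 69 + (24739 - 1*656) = 69 + (24739 - 656) = 69 + 24083 = 24152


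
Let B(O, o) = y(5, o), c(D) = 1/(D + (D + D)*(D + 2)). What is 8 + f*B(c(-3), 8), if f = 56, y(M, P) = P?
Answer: 456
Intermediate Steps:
c(D) = 1/(D + 2*D*(2 + D)) (c(D) = 1/(D + (2*D)*(2 + D)) = 1/(D + 2*D*(2 + D)))
B(O, o) = o
8 + f*B(c(-3), 8) = 8 + 56*8 = 8 + 448 = 456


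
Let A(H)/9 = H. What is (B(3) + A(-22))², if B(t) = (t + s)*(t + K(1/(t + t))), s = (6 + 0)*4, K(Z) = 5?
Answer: 324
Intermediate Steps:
A(H) = 9*H
s = 24 (s = 6*4 = 24)
B(t) = (5 + t)*(24 + t) (B(t) = (t + 24)*(t + 5) = (24 + t)*(5 + t) = (5 + t)*(24 + t))
(B(3) + A(-22))² = ((120 + 3² + 29*3) + 9*(-22))² = ((120 + 9 + 87) - 198)² = (216 - 198)² = 18² = 324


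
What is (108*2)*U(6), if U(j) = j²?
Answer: 7776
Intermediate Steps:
(108*2)*U(6) = (108*2)*6² = 216*36 = 7776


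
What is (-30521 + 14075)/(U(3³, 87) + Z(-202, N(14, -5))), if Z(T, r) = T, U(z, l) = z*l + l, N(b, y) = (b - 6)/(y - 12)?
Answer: -8223/1117 ≈ -7.3617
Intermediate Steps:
N(b, y) = (-6 + b)/(-12 + y)
U(z, l) = l + l*z (U(z, l) = l*z + l = l + l*z)
(-30521 + 14075)/(U(3³, 87) + Z(-202, N(14, -5))) = (-30521 + 14075)/(87*(1 + 3³) - 202) = -16446/(87*(1 + 27) - 202) = -16446/(87*28 - 202) = -16446/(2436 - 202) = -16446/2234 = -16446*1/2234 = -8223/1117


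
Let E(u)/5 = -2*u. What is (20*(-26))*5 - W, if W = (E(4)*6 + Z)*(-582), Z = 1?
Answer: -141698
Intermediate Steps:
E(u) = -10*u (E(u) = 5*(-2*u) = -10*u)
W = 139098 (W = (-10*4*6 + 1)*(-582) = (-40*6 + 1)*(-582) = (-240 + 1)*(-582) = -239*(-582) = 139098)
(20*(-26))*5 - W = (20*(-26))*5 - 1*139098 = -520*5 - 139098 = -2600 - 139098 = -141698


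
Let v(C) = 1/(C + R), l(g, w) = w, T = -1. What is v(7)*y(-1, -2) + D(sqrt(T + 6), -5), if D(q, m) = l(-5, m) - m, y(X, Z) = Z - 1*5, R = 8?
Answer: -7/15 ≈ -0.46667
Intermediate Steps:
y(X, Z) = -5 + Z (y(X, Z) = Z - 5 = -5 + Z)
v(C) = 1/(8 + C) (v(C) = 1/(C + 8) = 1/(8 + C))
D(q, m) = 0 (D(q, m) = m - m = 0)
v(7)*y(-1, -2) + D(sqrt(T + 6), -5) = (-5 - 2)/(8 + 7) + 0 = -7/15 + 0 = -7/15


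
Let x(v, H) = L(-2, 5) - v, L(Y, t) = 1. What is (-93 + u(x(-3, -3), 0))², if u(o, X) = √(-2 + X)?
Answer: (93 - I*√2)² ≈ 8647.0 - 263.04*I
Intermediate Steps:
x(v, H) = 1 - v
(-93 + u(x(-3, -3), 0))² = (-93 + √(-2 + 0))² = (-93 + √(-2))² = (-93 + I*√2)²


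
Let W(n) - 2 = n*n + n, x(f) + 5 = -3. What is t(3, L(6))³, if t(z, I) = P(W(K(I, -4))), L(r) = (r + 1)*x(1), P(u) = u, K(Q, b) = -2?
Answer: 64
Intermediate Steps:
x(f) = -8 (x(f) = -5 - 3 = -8)
W(n) = 2 + n + n² (W(n) = 2 + (n*n + n) = 2 + (n² + n) = 2 + (n + n²) = 2 + n + n²)
L(r) = -8 - 8*r (L(r) = (r + 1)*(-8) = (1 + r)*(-8) = -8 - 8*r)
t(z, I) = 4 (t(z, I) = 2 - 2 + (-2)² = 2 - 2 + 4 = 4)
t(3, L(6))³ = 4³ = 64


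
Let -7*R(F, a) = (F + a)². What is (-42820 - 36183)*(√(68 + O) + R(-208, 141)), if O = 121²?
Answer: 354644467/7 - 79003*√14709 ≈ 4.1082e+7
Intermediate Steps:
O = 14641
R(F, a) = -(F + a)²/7
(-42820 - 36183)*(√(68 + O) + R(-208, 141)) = (-42820 - 36183)*(√(68 + 14641) - (-208 + 141)²/7) = -79003*(√14709 - ⅐*(-67)²) = -79003*(√14709 - ⅐*4489) = -79003*(√14709 - 4489/7) = -79003*(-4489/7 + √14709) = 354644467/7 - 79003*√14709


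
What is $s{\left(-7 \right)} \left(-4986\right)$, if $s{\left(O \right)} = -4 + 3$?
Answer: $4986$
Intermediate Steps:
$s{\left(O \right)} = -1$
$s{\left(-7 \right)} \left(-4986\right) = \left(-1\right) \left(-4986\right) = 4986$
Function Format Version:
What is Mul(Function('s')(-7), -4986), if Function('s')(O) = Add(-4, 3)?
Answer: 4986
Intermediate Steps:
Function('s')(O) = -1
Mul(Function('s')(-7), -4986) = Mul(-1, -4986) = 4986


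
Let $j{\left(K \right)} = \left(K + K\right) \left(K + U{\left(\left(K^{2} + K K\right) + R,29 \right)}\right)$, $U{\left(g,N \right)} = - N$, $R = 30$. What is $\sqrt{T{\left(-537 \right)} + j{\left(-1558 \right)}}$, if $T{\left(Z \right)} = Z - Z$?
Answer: $46 \sqrt{2337} \approx 2223.8$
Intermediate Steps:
$T{\left(Z \right)} = 0$
$j{\left(K \right)} = 2 K \left(-29 + K\right)$ ($j{\left(K \right)} = \left(K + K\right) \left(K - 29\right) = 2 K \left(K - 29\right) = 2 K \left(-29 + K\right)$)
$\sqrt{T{\left(-537 \right)} + j{\left(-1558 \right)}} = \sqrt{0 + 2 \left(-1558\right) \left(-29 - 1558\right)} = \sqrt{0 + 2 \left(-1558\right) \left(-1587\right)} = \sqrt{0 + 4945092} = \sqrt{4945092} = 46 \sqrt{2337}$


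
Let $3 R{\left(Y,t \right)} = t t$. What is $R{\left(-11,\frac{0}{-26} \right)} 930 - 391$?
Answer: $-391$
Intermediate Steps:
$R{\left(Y,t \right)} = \frac{t^{2}}{3}$ ($R{\left(Y,t \right)} = \frac{t t}{3} = \frac{t^{2}}{3}$)
$R{\left(-11,\frac{0}{-26} \right)} 930 - 391 = \frac{\left(\frac{0}{-26}\right)^{2}}{3} \cdot 930 - 391 = \frac{\left(0 \left(- \frac{1}{26}\right)\right)^{2}}{3} \cdot 930 - 391 = \frac{0^{2}}{3} \cdot 930 - 391 = \frac{1}{3} \cdot 0 \cdot 930 - 391 = 0 \cdot 930 - 391 = 0 - 391 = -391$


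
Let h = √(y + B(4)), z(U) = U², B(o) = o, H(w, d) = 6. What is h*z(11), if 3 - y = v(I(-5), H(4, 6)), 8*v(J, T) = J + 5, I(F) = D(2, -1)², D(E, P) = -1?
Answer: 605/2 ≈ 302.50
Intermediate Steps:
I(F) = 1 (I(F) = (-1)² = 1)
v(J, T) = 5/8 + J/8 (v(J, T) = (J + 5)/8 = (5 + J)/8 = 5/8 + J/8)
y = 9/4 (y = 3 - (5/8 + (⅛)*1) = 3 - (5/8 + ⅛) = 3 - 1*¾ = 3 - ¾ = 9/4 ≈ 2.2500)
h = 5/2 (h = √(9/4 + 4) = √(25/4) = 5/2 ≈ 2.5000)
h*z(11) = (5/2)*11² = (5/2)*121 = 605/2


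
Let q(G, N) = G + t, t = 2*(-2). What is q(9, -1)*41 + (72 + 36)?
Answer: 313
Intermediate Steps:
t = -4
q(G, N) = -4 + G (q(G, N) = G - 4 = -4 + G)
q(9, -1)*41 + (72 + 36) = (-4 + 9)*41 + (72 + 36) = 5*41 + 108 = 205 + 108 = 313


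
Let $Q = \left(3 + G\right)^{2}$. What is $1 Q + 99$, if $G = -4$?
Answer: $100$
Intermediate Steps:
$Q = 1$ ($Q = \left(3 - 4\right)^{2} = \left(-1\right)^{2} = 1$)
$1 Q + 99 = 1 \cdot 1 + 99 = 1 + 99 = 100$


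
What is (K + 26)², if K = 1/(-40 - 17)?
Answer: 2193361/3249 ≈ 675.09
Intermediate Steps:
K = -1/57 (K = 1/(-57) = -1/57 ≈ -0.017544)
(K + 26)² = (-1/57 + 26)² = (1481/57)² = 2193361/3249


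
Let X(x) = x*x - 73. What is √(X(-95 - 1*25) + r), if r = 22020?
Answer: √36347 ≈ 190.65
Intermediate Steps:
X(x) = -73 + x² (X(x) = x² - 73 = -73 + x²)
√(X(-95 - 1*25) + r) = √((-73 + (-95 - 1*25)²) + 22020) = √((-73 + (-95 - 25)²) + 22020) = √((-73 + (-120)²) + 22020) = √((-73 + 14400) + 22020) = √(14327 + 22020) = √36347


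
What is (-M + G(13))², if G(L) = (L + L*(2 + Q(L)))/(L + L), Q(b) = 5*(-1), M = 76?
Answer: 5929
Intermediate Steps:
Q(b) = -5
G(L) = -1 (G(L) = (L + L*(2 - 5))/(L + L) = (L + L*(-3))/((2*L)) = (L - 3*L)*(1/(2*L)) = (-2*L)*(1/(2*L)) = -1)
(-M + G(13))² = (-1*76 - 1)² = (-76 - 1)² = (-77)² = 5929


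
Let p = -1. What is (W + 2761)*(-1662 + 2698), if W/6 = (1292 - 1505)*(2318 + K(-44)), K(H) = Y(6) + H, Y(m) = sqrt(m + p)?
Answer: -3007933796 - 1324008*sqrt(5) ≈ -3.0109e+9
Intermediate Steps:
Y(m) = sqrt(-1 + m) (Y(m) = sqrt(m - 1) = sqrt(-1 + m))
K(H) = H + sqrt(5) (K(H) = sqrt(-1 + 6) + H = sqrt(5) + H = H + sqrt(5))
W = -2906172 - 1278*sqrt(5) (W = 6*((1292 - 1505)*(2318 + (-44 + sqrt(5)))) = 6*(-213*(2274 + sqrt(5))) = 6*(-484362 - 213*sqrt(5)) = -2906172 - 1278*sqrt(5) ≈ -2.9090e+6)
(W + 2761)*(-1662 + 2698) = ((-2906172 - 1278*sqrt(5)) + 2761)*(-1662 + 2698) = (-2903411 - 1278*sqrt(5))*1036 = -3007933796 - 1324008*sqrt(5)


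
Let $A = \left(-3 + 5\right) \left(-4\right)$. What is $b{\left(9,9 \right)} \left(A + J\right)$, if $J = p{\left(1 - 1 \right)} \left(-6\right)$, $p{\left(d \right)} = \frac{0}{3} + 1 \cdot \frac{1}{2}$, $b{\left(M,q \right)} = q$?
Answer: $-99$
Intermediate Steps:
$p{\left(d \right)} = \frac{1}{2}$ ($p{\left(d \right)} = 0 \cdot \frac{1}{3} + 1 \cdot \frac{1}{2} = 0 + \frac{1}{2} = \frac{1}{2}$)
$J = -3$ ($J = \frac{1}{2} \left(-6\right) = -3$)
$A = -8$ ($A = 2 \left(-4\right) = -8$)
$b{\left(9,9 \right)} \left(A + J\right) = 9 \left(-8 - 3\right) = 9 \left(-11\right) = -99$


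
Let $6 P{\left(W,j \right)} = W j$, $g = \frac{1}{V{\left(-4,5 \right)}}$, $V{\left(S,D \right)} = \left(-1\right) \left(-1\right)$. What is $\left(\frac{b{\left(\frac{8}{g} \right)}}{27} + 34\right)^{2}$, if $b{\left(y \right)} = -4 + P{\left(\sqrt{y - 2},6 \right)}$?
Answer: $\frac{\left(914 + \sqrt{6}\right)^{2}}{729} \approx 1152.1$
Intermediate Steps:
$V{\left(S,D \right)} = 1$
$g = 1$ ($g = 1^{-1} = 1$)
$P{\left(W,j \right)} = \frac{W j}{6}$
$b{\left(y \right)} = -4 + \sqrt{-2 + y}$ ($b{\left(y \right)} = -4 + \frac{1}{6} \sqrt{y - 2} \cdot 6 = -4 + \frac{1}{6} \sqrt{-2 + y} 6 = -4 + \sqrt{-2 + y}$)
$\left(\frac{b{\left(\frac{8}{g} \right)}}{27} + 34\right)^{2} = \left(\frac{-4 + \sqrt{-2 + \frac{8}{1}}}{27} + 34\right)^{2} = \left(\left(-4 + \sqrt{-2 + 8 \cdot 1}\right) \frac{1}{27} + 34\right)^{2} = \left(\left(-4 + \sqrt{-2 + 8}\right) \frac{1}{27} + 34\right)^{2} = \left(\left(-4 + \sqrt{6}\right) \frac{1}{27} + 34\right)^{2} = \left(\left(- \frac{4}{27} + \frac{\sqrt{6}}{27}\right) + 34\right)^{2} = \left(\frac{914}{27} + \frac{\sqrt{6}}{27}\right)^{2}$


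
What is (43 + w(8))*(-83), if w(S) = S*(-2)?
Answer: -2241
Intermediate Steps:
w(S) = -2*S
(43 + w(8))*(-83) = (43 - 2*8)*(-83) = (43 - 16)*(-83) = 27*(-83) = -2241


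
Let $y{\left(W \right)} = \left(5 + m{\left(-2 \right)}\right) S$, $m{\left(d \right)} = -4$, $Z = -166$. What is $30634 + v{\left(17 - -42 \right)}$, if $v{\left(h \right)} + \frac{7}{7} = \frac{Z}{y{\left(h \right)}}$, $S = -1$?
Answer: $30799$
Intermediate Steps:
$y{\left(W \right)} = -1$ ($y{\left(W \right)} = \left(5 - 4\right) \left(-1\right) = 1 \left(-1\right) = -1$)
$v{\left(h \right)} = 165$ ($v{\left(h \right)} = -1 - \frac{166}{-1} = -1 - -166 = -1 + 166 = 165$)
$30634 + v{\left(17 - -42 \right)} = 30634 + 165 = 30799$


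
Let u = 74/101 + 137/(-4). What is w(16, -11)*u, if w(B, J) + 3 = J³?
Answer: 9031847/202 ≈ 44712.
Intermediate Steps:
w(B, J) = -3 + J³
u = -13541/404 (u = 74*(1/101) + 137*(-¼) = 74/101 - 137/4 = -13541/404 ≈ -33.517)
w(16, -11)*u = (-3 + (-11)³)*(-13541/404) = (-3 - 1331)*(-13541/404) = -1334*(-13541/404) = 9031847/202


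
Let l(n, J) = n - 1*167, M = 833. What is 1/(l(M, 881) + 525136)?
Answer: 1/525802 ≈ 1.9019e-6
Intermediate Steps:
l(n, J) = -167 + n (l(n, J) = n - 167 = -167 + n)
1/(l(M, 881) + 525136) = 1/((-167 + 833) + 525136) = 1/(666 + 525136) = 1/525802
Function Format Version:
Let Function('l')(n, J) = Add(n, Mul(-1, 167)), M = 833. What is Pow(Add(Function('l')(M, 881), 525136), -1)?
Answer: Rational(1, 525802) ≈ 1.9019e-6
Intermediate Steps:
Function('l')(n, J) = Add(-167, n) (Function('l')(n, J) = Add(n, -167) = Add(-167, n))
Pow(Add(Function('l')(M, 881), 525136), -1) = Pow(Add(Add(-167, 833), 525136), -1) = Pow(Add(666, 525136), -1) = Pow(525802, -1) = Rational(1, 525802)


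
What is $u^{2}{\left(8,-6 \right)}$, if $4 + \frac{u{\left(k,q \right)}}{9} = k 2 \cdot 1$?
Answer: $11664$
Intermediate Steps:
$u{\left(k,q \right)} = -36 + 18 k$ ($u{\left(k,q \right)} = -36 + 9 k 2 \cdot 1 = -36 + 9 \cdot 2 k 1 = -36 + 9 \cdot 2 k = -36 + 18 k$)
$u^{2}{\left(8,-6 \right)} = \left(-36 + 18 \cdot 8\right)^{2} = \left(-36 + 144\right)^{2} = 108^{2} = 11664$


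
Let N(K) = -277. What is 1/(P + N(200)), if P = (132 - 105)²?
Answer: 1/452 ≈ 0.0022124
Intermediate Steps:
P = 729 (P = 27² = 729)
1/(P + N(200)) = 1/(729 - 277) = 1/452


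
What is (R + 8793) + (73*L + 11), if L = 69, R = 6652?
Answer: 20493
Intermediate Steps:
(R + 8793) + (73*L + 11) = (6652 + 8793) + (73*69 + 11) = 15445 + (5037 + 11) = 15445 + 5048 = 20493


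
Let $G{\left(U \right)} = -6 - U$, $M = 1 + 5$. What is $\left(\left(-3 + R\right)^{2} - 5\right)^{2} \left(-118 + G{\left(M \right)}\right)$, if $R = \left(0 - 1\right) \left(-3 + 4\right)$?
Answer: $-15730$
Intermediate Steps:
$M = 6$
$R = -1$ ($R = \left(-1\right) 1 = -1$)
$\left(\left(-3 + R\right)^{2} - 5\right)^{2} \left(-118 + G{\left(M \right)}\right) = \left(\left(-3 - 1\right)^{2} - 5\right)^{2} \left(-118 - 12\right) = \left(\left(-4\right)^{2} - 5\right)^{2} \left(-118 - 12\right) = \left(16 - 5\right)^{2} \left(-118 - 12\right) = 11^{2} \left(-130\right) = 121 \left(-130\right) = -15730$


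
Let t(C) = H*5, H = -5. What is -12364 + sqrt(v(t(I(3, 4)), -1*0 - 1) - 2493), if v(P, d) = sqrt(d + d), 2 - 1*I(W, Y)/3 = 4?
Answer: -12364 + sqrt(-2493 + I*sqrt(2)) ≈ -12364.0 + 49.93*I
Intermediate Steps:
I(W, Y) = -6 (I(W, Y) = 6 - 3*4 = 6 - 12 = -6)
t(C) = -25 (t(C) = -5*5 = -25)
v(P, d) = sqrt(2)*sqrt(d) (v(P, d) = sqrt(2*d) = sqrt(2)*sqrt(d))
-12364 + sqrt(v(t(I(3, 4)), -1*0 - 1) - 2493) = -12364 + sqrt(sqrt(2)*sqrt(-1*0 - 1) - 2493) = -12364 + sqrt(sqrt(2)*sqrt(0 - 1) - 2493) = -12364 + sqrt(sqrt(2)*sqrt(-1) - 2493) = -12364 + sqrt(sqrt(2)*I - 2493) = -12364 + sqrt(I*sqrt(2) - 2493) = -12364 + sqrt(-2493 + I*sqrt(2))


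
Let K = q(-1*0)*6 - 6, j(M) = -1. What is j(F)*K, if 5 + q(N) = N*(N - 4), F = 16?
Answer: 36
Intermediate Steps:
q(N) = -5 + N*(-4 + N) (q(N) = -5 + N*(N - 4) = -5 + N*(-4 + N))
K = -36 (K = (-5 + (-1*0)² - (-4)*0)*6 - 6 = (-5 + 0² - 4*0)*6 - 6 = (-5 + 0 + 0)*6 - 6 = -5*6 - 6 = -30 - 6 = -36)
j(F)*K = -1*(-36) = 36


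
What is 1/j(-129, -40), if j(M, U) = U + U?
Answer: -1/80 ≈ -0.012500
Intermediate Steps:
j(M, U) = 2*U
1/j(-129, -40) = 1/(2*(-40)) = 1/(-80) = -1/80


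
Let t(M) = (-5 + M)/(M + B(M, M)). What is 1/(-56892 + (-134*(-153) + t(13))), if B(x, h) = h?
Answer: -13/473066 ≈ -2.7480e-5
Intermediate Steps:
t(M) = (-5 + M)/(2*M) (t(M) = (-5 + M)/(M + M) = (-5 + M)/((2*M)) = (-5 + M)*(1/(2*M)) = (-5 + M)/(2*M))
1/(-56892 + (-134*(-153) + t(13))) = 1/(-56892 + (-134*(-153) + (1/2)*(-5 + 13)/13)) = 1/(-56892 + (20502 + (1/2)*(1/13)*8)) = 1/(-56892 + (20502 + 4/13)) = 1/(-56892 + 266530/13) = 1/(-473066/13) = -13/473066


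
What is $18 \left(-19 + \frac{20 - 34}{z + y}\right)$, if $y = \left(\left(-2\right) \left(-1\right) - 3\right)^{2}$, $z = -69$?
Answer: $- \frac{5751}{17} \approx -338.29$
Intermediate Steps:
$y = 1$ ($y = \left(2 - 3\right)^{2} = \left(-1\right)^{2} = 1$)
$18 \left(-19 + \frac{20 - 34}{z + y}\right) = 18 \left(-19 + \frac{20 - 34}{-69 + 1}\right) = 18 \left(-19 - \frac{14}{-68}\right) = 18 \left(-19 - - \frac{7}{34}\right) = 18 \left(-19 + \frac{7}{34}\right) = 18 \left(- \frac{639}{34}\right) = - \frac{5751}{17}$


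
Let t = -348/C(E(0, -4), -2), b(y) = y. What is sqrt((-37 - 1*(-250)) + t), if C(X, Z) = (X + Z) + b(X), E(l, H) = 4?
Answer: sqrt(155) ≈ 12.450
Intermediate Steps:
C(X, Z) = Z + 2*X (C(X, Z) = (X + Z) + X = Z + 2*X)
t = -58 (t = -348/(-2 + 2*4) = -348/(-2 + 8) = -348/6 = -348*1/6 = -58)
sqrt((-37 - 1*(-250)) + t) = sqrt((-37 - 1*(-250)) - 58) = sqrt((-37 + 250) - 58) = sqrt(213 - 58) = sqrt(155)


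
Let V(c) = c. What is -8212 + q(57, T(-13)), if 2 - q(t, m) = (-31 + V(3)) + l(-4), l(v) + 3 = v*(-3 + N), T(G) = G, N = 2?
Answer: -8183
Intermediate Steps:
l(v) = -3 - v (l(v) = -3 + v*(-3 + 2) = -3 + v*(-1) = -3 - v)
q(t, m) = 29 (q(t, m) = 2 - ((-31 + 3) + (-3 - 1*(-4))) = 2 - (-28 + (-3 + 4)) = 2 - (-28 + 1) = 2 - 1*(-27) = 2 + 27 = 29)
-8212 + q(57, T(-13)) = -8212 + 29 = -8183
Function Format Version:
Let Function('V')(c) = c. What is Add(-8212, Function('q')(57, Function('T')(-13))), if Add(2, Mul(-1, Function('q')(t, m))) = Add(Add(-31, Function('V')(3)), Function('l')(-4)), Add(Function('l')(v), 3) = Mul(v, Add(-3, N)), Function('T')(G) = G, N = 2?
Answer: -8183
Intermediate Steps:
Function('l')(v) = Add(-3, Mul(-1, v)) (Function('l')(v) = Add(-3, Mul(v, Add(-3, 2))) = Add(-3, Mul(v, -1)) = Add(-3, Mul(-1, v)))
Function('q')(t, m) = 29 (Function('q')(t, m) = Add(2, Mul(-1, Add(Add(-31, 3), Add(-3, Mul(-1, -4))))) = Add(2, Mul(-1, Add(-28, Add(-3, 4)))) = Add(2, Mul(-1, Add(-28, 1))) = Add(2, Mul(-1, -27)) = Add(2, 27) = 29)
Add(-8212, Function('q')(57, Function('T')(-13))) = Add(-8212, 29) = -8183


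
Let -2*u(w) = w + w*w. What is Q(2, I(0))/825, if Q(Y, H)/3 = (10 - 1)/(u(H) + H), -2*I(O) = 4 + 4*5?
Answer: -3/7150 ≈ -0.00041958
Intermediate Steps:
u(w) = -w/2 - w²/2 (u(w) = -(w + w*w)/2 = -(w + w²)/2 = -w/2 - w²/2)
I(O) = -12 (I(O) = -(4 + 4*5)/2 = -(4 + 20)/2 = -½*24 = -12)
Q(Y, H) = 27/(H - H*(1 + H)/2) (Q(Y, H) = 3*((10 - 1)/(-H*(1 + H)/2 + H)) = 3*(9/(H - H*(1 + H)/2)) = 27/(H - H*(1 + H)/2))
Q(2, I(0))/825 = -54/(-12*(-1 - 12))/825 = -54*(-1/12)/(-13)*(1/825) = -54*(-1/12)*(-1/13)*(1/825) = -9/26*1/825 = -3/7150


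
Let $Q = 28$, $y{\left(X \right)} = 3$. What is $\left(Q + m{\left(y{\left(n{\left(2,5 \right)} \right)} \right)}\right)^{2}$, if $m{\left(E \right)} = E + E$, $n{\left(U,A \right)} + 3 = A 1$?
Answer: $1156$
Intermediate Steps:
$n{\left(U,A \right)} = -3 + A$ ($n{\left(U,A \right)} = -3 + A 1 = -3 + A$)
$m{\left(E \right)} = 2 E$
$\left(Q + m{\left(y{\left(n{\left(2,5 \right)} \right)} \right)}\right)^{2} = \left(28 + 2 \cdot 3\right)^{2} = \left(28 + 6\right)^{2} = 34^{2} = 1156$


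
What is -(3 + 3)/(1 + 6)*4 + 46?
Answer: 298/7 ≈ 42.571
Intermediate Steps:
-(3 + 3)/(1 + 6)*4 + 46 = -6/7*4 + 46 = -24/7 + 46 = 298/7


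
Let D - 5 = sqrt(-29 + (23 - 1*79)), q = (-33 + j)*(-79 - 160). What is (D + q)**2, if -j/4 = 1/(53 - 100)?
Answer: 136876133259/2209 + 739936*I*sqrt(85)/47 ≈ 6.1963e+7 + 1.4515e+5*I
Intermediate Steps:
j = 4/47 (j = -4/(53 - 100) = -4/(-47) = -4*(-1/47) = 4/47 ≈ 0.085106)
q = 369733/47 (q = (-33 + 4/47)*(-79 - 160) = -1547/47*(-239) = 369733/47 ≈ 7866.7)
D = 5 + I*sqrt(85) (D = 5 + sqrt(-29 + (23 - 1*79)) = 5 + sqrt(-29 + (23 - 79)) = 5 + sqrt(-29 - 56) = 5 + sqrt(-85) = 5 + I*sqrt(85) ≈ 5.0 + 9.2195*I)
(D + q)**2 = ((5 + I*sqrt(85)) + 369733/47)**2 = (369968/47 + I*sqrt(85))**2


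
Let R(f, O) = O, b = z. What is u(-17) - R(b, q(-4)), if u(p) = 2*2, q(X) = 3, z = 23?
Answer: 1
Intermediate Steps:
b = 23
u(p) = 4
u(-17) - R(b, q(-4)) = 4 - 1*3 = 4 - 3 = 1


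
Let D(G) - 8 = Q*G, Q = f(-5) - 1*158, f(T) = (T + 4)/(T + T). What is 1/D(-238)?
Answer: 5/187941 ≈ 2.6604e-5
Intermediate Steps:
f(T) = (4 + T)/(2*T) (f(T) = (4 + T)/((2*T)) = (4 + T)*(1/(2*T)) = (4 + T)/(2*T))
Q = -1579/10 (Q = (1/2)*(4 - 5)/(-5) - 1*158 = (1/2)*(-1/5)*(-1) - 158 = 1/10 - 158 = -1579/10 ≈ -157.90)
D(G) = 8 - 1579*G/10
1/D(-238) = 1/(8 - 1579/10*(-238)) = 1/(8 + 187901/5) = 1/(187941/5) = 5/187941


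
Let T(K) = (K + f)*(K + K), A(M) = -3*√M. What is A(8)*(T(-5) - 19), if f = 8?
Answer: 294*√2 ≈ 415.78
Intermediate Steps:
T(K) = 2*K*(8 + K) (T(K) = (K + 8)*(K + K) = (8 + K)*(2*K) = 2*K*(8 + K))
A(8)*(T(-5) - 19) = (-6*√2)*(2*(-5)*(8 - 5) - 19) = (-6*√2)*(2*(-5)*3 - 19) = (-6*√2)*(-30 - 19) = -6*√2*(-49) = 294*√2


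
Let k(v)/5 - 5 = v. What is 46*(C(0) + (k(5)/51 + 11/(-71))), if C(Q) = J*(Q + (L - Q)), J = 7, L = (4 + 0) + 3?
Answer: 8299228/3621 ≈ 2292.0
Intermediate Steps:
L = 7 (L = 4 + 3 = 7)
k(v) = 25 + 5*v
C(Q) = 49 (C(Q) = 7*(Q + (7 - Q)) = 7*7 = 49)
46*(C(0) + (k(5)/51 + 11/(-71))) = 46*(49 + ((25 + 5*5)/51 + 11/(-71))) = 46*(49 + ((25 + 25)*(1/51) + 11*(-1/71))) = 46*(49 + (50*(1/51) - 11/71)) = 46*(49 + (50/51 - 11/71)) = 46*(49 + 2989/3621) = 46*(180418/3621) = 8299228/3621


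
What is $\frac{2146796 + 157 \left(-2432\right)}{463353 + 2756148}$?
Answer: $\frac{588324}{1073167} \approx 0.54821$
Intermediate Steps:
$\frac{2146796 + 157 \left(-2432\right)}{463353 + 2756148} = \frac{2146796 - 381824}{3219501} = 1764972 \cdot \frac{1}{3219501} = \frac{588324}{1073167}$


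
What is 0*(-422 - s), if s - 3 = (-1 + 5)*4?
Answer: 0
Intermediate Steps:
s = 19 (s = 3 + (-1 + 5)*4 = 3 + 4*4 = 3 + 16 = 19)
0*(-422 - s) = 0*(-422 - 1*19) = 0*(-422 - 19) = 0*(-441) = 0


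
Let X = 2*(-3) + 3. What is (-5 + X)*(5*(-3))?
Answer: 120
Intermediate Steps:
X = -3 (X = -6 + 3 = -3)
(-5 + X)*(5*(-3)) = (-5 - 3)*(5*(-3)) = -8*(-15) = 120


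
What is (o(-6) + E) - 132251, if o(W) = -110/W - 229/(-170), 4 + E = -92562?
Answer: -114646633/510 ≈ -2.2480e+5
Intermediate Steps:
E = -92566 (E = -4 - 92562 = -92566)
o(W) = 229/170 - 110/W (o(W) = -110/W - 229*(-1/170) = -110/W + 229/170 = 229/170 - 110/W)
(o(-6) + E) - 132251 = ((229/170 - 110/(-6)) - 92566) - 132251 = ((229/170 - 110*(-⅙)) - 92566) - 132251 = ((229/170 + 55/3) - 92566) - 132251 = (10037/510 - 92566) - 132251 = -47198623/510 - 132251 = -114646633/510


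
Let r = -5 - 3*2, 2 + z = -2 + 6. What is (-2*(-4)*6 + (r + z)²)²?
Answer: 16641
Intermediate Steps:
z = 2 (z = -2 + (-2 + 6) = -2 + 4 = 2)
r = -11 (r = -5 - 6 = -11)
(-2*(-4)*6 + (r + z)²)² = (-2*(-4)*6 + (-11 + 2)²)² = (8*6 + (-9)²)² = (48 + 81)² = 129² = 16641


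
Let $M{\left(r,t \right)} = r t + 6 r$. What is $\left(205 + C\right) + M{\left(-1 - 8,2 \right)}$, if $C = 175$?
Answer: $308$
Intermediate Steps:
$M{\left(r,t \right)} = 6 r + r t$
$\left(205 + C\right) + M{\left(-1 - 8,2 \right)} = \left(205 + 175\right) + \left(-1 - 8\right) \left(6 + 2\right) = 380 + \left(-1 - 8\right) 8 = 380 - 72 = 308$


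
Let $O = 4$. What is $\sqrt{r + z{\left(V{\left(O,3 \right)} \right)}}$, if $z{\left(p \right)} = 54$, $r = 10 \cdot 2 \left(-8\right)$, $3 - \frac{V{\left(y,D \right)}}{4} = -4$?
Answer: $i \sqrt{106} \approx 10.296 i$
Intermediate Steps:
$V{\left(y,D \right)} = 28$ ($V{\left(y,D \right)} = 12 - -16 = 12 + 16 = 28$)
$r = -160$ ($r = 20 \left(-8\right) = -160$)
$\sqrt{r + z{\left(V{\left(O,3 \right)} \right)}} = \sqrt{-160 + 54} = \sqrt{-106} = i \sqrt{106}$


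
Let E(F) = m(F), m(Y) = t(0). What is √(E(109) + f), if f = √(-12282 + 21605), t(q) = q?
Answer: 9323^(¼) ≈ 9.8263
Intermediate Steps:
m(Y) = 0
E(F) = 0
f = √9323 ≈ 96.556
√(E(109) + f) = √(0 + √9323) = √(√9323) = 9323^(¼)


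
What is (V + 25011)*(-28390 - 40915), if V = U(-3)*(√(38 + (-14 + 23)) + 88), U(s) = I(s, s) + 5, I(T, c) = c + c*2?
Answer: -1708991995 + 277220*√47 ≈ -1.7071e+9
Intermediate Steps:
I(T, c) = 3*c (I(T, c) = c + 2*c = 3*c)
U(s) = 5 + 3*s (U(s) = 3*s + 5 = 5 + 3*s)
V = -352 - 4*√47 (V = (5 + 3*(-3))*(√(38 + (-14 + 23)) + 88) = (5 - 9)*(√(38 + 9) + 88) = -4*(√47 + 88) = -4*(88 + √47) = -352 - 4*√47 ≈ -379.42)
(V + 25011)*(-28390 - 40915) = ((-352 - 4*√47) + 25011)*(-28390 - 40915) = (24659 - 4*√47)*(-69305) = -1708991995 + 277220*√47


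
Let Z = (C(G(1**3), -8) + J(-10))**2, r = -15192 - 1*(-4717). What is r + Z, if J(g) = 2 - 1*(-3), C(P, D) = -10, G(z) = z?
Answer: -10450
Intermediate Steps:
J(g) = 5 (J(g) = 2 + 3 = 5)
r = -10475 (r = -15192 + 4717 = -10475)
Z = 25 (Z = (-10 + 5)**2 = (-5)**2 = 25)
r + Z = -10475 + 25 = -10450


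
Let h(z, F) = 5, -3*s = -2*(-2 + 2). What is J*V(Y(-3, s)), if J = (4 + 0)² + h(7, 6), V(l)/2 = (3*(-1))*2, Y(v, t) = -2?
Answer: -252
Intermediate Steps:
s = 0 (s = -(-2)*(-2 + 2)/3 = -(-2)*0/3 = -⅓*0 = 0)
V(l) = -12 (V(l) = 2*((3*(-1))*2) = 2*(-3*2) = 2*(-6) = -12)
J = 21 (J = (4 + 0)² + 5 = 4² + 5 = 16 + 5 = 21)
J*V(Y(-3, s)) = 21*(-12) = -252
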